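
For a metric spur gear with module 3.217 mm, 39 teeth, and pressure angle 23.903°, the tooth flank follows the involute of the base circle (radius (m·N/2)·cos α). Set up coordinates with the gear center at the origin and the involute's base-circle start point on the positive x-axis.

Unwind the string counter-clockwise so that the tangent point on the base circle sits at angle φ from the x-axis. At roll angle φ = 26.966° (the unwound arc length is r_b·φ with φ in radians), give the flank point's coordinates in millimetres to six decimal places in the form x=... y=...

pitch radius r_p = m·N/2 = 3.217·39/2 = 62.731500
base radius r_b = r_p·cos α = 62.731500·cos 23.903° = 57.351191
roll angle φ = 26.966° = 0.47064549 rad
x = r_b·(cos φ + φ·sin φ) = 57.351191·(0.89127577 + 0.47064549·0.45346169) = 63.355601
y = r_b·(sin φ − φ·cos φ) = 57.351191·(0.45346169 − 0.47064549·0.89127577) = 1.949182

x=63.355601 y=1.949182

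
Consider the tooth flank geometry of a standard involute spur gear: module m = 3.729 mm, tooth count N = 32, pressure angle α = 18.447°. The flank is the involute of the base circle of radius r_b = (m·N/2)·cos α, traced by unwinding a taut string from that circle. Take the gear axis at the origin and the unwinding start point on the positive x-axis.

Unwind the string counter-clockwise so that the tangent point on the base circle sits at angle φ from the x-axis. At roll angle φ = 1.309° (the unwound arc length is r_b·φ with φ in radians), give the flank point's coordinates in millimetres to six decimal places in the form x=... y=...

x=56.613040 y=0.000225

pitch radius r_p = m·N/2 = 3.729·32/2 = 59.664000
base radius r_b = r_p·cos α = 59.664000·cos 18.447° = 56.598271
roll angle φ = 1.309° = 0.02284636 rad
x = r_b·(cos φ + φ·sin φ) = 56.598271·(0.99973903 + 0.02284636·0.02284437) = 56.613040
y = r_b·(sin φ − φ·cos φ) = 56.598271·(0.02284437 − 0.02284636·0.99973903) = 0.000225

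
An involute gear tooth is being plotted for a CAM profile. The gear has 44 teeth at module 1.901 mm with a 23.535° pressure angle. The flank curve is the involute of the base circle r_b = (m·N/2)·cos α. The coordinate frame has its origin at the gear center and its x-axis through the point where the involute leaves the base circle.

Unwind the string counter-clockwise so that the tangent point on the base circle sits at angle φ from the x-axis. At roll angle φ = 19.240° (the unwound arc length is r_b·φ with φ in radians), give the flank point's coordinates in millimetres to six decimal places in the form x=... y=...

x=40.444362 y=0.478529

pitch radius r_p = m·N/2 = 1.901·44/2 = 41.822000
base radius r_b = r_p·cos α = 41.822000·cos 23.535° = 38.343092
roll angle φ = 19.240° = 0.33580135 rad
x = r_b·(cos φ + φ·sin φ) = 38.343092·(0.94414655 + 0.33580135·0.32952587) = 40.444362
y = r_b·(sin φ − φ·cos φ) = 38.343092·(0.32952587 − 0.33580135·0.94414655) = 0.478529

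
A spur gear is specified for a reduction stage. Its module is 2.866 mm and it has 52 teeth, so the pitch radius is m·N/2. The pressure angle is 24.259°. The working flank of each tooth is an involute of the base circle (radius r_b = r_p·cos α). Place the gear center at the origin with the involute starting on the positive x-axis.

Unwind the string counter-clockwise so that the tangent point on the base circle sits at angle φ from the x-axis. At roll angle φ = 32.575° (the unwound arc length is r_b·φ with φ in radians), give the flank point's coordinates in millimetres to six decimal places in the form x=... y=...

pitch radius r_p = m·N/2 = 2.866·52/2 = 74.516000
base radius r_b = r_p·cos α = 74.516000·cos 24.259° = 67.936052
roll angle φ = 32.575° = 0.56854100 rad
x = r_b·(cos φ + φ·sin φ) = 67.936052·(0.84268740 + 0.56854100·0.53840314) = 78.044370
y = r_b·(sin φ − φ·cos φ) = 67.936052·(0.53840314 − 0.56854100·0.84268740) = 4.028663

x=78.044370 y=4.028663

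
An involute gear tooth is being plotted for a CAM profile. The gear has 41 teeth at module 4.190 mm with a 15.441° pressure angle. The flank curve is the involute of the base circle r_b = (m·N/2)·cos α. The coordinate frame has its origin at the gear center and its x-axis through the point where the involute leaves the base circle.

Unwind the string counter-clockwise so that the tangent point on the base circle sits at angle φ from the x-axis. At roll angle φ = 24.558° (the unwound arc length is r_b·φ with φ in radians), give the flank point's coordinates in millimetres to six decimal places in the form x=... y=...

pitch radius r_p = m·N/2 = 4.190·41/2 = 85.895000
base radius r_b = r_p·cos α = 85.895000·cos 15.441° = 82.794631
roll angle φ = 24.558° = 0.42861796 rad
x = r_b·(cos φ + φ·sin φ) = 82.794631·(0.90954101 + 0.42861796·0.41561418) = 90.054123
y = r_b·(sin φ − φ·cos φ) = 82.794631·(0.41561418 − 0.42861796·0.90954101) = 2.133499

x=90.054123 y=2.133499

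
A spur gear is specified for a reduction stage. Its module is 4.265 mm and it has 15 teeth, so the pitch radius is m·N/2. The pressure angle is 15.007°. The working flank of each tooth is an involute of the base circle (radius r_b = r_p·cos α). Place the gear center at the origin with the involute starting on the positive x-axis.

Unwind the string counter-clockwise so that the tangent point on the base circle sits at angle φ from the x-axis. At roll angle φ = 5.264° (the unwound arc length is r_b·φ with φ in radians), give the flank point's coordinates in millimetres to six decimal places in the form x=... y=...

x=31.026662 y=0.007980

pitch radius r_p = m·N/2 = 4.265·15/2 = 31.987500
base radius r_b = r_p·cos α = 31.987500·cos 15.007° = 30.896541
roll angle φ = 5.264° = 0.09187413 rad
x = r_b·(cos φ + φ·sin φ) = 30.896541·(0.99578254 + 0.09187413·0.09174494) = 31.026662
y = r_b·(sin φ − φ·cos φ) = 30.896541·(0.09174494 − 0.09187413·0.99578254) = 0.007980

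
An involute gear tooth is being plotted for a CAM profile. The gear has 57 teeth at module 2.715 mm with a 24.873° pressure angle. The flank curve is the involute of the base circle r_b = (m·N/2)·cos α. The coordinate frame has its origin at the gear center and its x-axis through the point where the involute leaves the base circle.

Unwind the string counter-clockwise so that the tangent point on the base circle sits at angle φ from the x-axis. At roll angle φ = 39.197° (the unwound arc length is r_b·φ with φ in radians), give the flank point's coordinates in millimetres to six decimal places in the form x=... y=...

pitch radius r_p = m·N/2 = 2.715·57/2 = 77.377500
base radius r_b = r_p·cos α = 77.377500·cos 24.873° = 70.200143
roll angle φ = 39.197° = 0.68411671 rad
x = r_b·(cos φ + φ·sin φ) = 70.200143·(0.77497758 + 0.68411671·0.63198873) = 84.754853
y = r_b·(sin φ − φ·cos φ) = 70.200143·(0.63198873 − 0.68411671·0.77497758) = 7.147330

x=84.754853 y=7.147330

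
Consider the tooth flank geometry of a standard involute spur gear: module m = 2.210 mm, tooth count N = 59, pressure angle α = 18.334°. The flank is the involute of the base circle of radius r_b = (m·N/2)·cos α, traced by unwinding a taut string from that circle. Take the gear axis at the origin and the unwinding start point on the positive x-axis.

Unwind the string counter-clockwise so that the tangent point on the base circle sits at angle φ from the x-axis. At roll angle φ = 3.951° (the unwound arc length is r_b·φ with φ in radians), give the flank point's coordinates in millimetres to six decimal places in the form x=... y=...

pitch radius r_p = m·N/2 = 2.210·59/2 = 65.195000
base radius r_b = r_p·cos α = 65.195000·cos 18.334° = 61.885636
roll angle φ = 3.951° = 0.06895796 rad
x = r_b·(cos φ + φ·sin φ) = 61.885636·(0.99762334 + 0.06895796·0.06890332) = 62.032600
y = r_b·(sin φ − φ·cos φ) = 61.885636·(0.06890332 − 0.06895796·0.99762334) = 0.006761

x=62.032600 y=0.006761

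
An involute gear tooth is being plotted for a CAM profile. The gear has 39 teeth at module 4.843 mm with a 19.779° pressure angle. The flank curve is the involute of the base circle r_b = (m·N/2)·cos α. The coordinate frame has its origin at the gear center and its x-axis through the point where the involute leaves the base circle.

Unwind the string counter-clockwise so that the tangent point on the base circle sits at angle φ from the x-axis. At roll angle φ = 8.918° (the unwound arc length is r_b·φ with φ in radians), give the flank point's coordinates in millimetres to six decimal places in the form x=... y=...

x=89.937043 y=0.111430

pitch radius r_p = m·N/2 = 4.843·39/2 = 94.438500
base radius r_b = r_p·cos α = 94.438500·cos 19.779° = 88.867087
roll angle φ = 8.918° = 0.15564846 rad
x = r_b·(cos φ + φ·sin φ) = 88.867087·(0.98791121 + 0.15564846·0.15502076) = 89.937043
y = r_b·(sin φ − φ·cos φ) = 88.867087·(0.15502076 − 0.15564846·0.98791121) = 0.111430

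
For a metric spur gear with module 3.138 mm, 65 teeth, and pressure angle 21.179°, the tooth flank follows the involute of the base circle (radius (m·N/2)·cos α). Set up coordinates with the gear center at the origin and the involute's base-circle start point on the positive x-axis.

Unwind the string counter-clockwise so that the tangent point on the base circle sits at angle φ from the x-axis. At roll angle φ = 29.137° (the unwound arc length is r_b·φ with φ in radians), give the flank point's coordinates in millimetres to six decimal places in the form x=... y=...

x=106.609343 y=4.061973

pitch radius r_p = m·N/2 = 3.138·65/2 = 101.985000
base radius r_b = r_p·cos α = 101.985000·cos 21.179° = 95.096554
roll angle φ = 29.137° = 0.50853658 rad
x = r_b·(cos φ + φ·sin φ) = 95.096554·(0.87345798 + 0.50853658·0.48689954) = 106.609343
y = r_b·(sin φ − φ·cos φ) = 95.096554·(0.48689954 − 0.50853658·0.87345798) = 4.061973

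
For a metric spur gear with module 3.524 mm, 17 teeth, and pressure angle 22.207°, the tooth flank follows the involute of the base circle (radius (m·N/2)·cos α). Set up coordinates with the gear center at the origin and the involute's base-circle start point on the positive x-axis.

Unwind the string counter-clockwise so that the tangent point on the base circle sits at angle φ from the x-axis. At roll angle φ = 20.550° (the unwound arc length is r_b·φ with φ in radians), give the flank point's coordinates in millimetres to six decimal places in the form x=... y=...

x=29.458929 y=0.421049

pitch radius r_p = m·N/2 = 3.524·17/2 = 29.954000
base radius r_b = r_p·cos α = 29.954000·cos 22.207° = 27.732145
roll angle φ = 20.550° = 0.35866516 rad
x = r_b·(cos φ + φ·sin φ) = 27.732145·(0.93636622 + 0.35866516·0.35102465) = 29.458929
y = r_b·(sin φ − φ·cos φ) = 27.732145·(0.35102465 − 0.35866516·0.93636622) = 0.421049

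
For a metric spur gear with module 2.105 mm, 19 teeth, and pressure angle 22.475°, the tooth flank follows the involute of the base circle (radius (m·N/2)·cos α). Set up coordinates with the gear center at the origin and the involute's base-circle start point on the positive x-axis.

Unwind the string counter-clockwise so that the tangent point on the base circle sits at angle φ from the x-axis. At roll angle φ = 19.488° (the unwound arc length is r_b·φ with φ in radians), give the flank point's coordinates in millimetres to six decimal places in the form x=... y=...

pitch radius r_p = m·N/2 = 2.105·19/2 = 19.997500
base radius r_b = r_p·cos α = 19.997500·cos 22.475° = 18.478618
roll angle φ = 19.488° = 0.34012976 rad
x = r_b·(cos φ + φ·sin φ) = 18.478618·(0.94271138 + 0.34012976·0.33360943) = 19.516782
y = r_b·(sin φ − φ·cos φ) = 18.478618·(0.33360943 − 0.34012976·0.94271138) = 0.239579

x=19.516782 y=0.239579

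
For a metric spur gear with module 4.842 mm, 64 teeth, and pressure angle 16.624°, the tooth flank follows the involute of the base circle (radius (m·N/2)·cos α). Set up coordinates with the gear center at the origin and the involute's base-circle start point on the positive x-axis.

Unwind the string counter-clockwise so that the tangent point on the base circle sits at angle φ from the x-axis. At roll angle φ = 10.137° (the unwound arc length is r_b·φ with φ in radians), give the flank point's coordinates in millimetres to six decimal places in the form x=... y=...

pitch radius r_p = m·N/2 = 4.842·64/2 = 154.944000
base radius r_b = r_p·cos α = 154.944000·cos 16.624° = 148.467778
roll angle φ = 10.137° = 0.17692403 rad
x = r_b·(cos φ + φ·sin φ) = 148.467778·(0.98438973 + 0.17692403·0.17600245) = 150.773303
y = r_b·(sin φ − φ·cos φ) = 148.467778·(0.17600245 − 0.17692403·0.98438973) = 0.273219

x=150.773303 y=0.273219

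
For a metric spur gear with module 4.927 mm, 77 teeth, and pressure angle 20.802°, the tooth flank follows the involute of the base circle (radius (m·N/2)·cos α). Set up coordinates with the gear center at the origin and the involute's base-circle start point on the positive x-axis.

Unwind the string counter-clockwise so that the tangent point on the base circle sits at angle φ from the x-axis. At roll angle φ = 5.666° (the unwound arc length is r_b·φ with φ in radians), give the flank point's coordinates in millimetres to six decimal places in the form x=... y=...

x=178.189199 y=0.057106

pitch radius r_p = m·N/2 = 4.927·77/2 = 189.689500
base radius r_b = r_p·cos α = 189.689500·cos 20.802° = 177.324264
roll angle φ = 5.666° = 0.09889036 rad
x = r_b·(cos φ + φ·sin φ) = 177.324264·(0.99511433 + 0.09889036·0.09872925) = 178.189199
y = r_b·(sin φ − φ·cos φ) = 177.324264·(0.09872925 − 0.09889036·0.99511433) = 0.057106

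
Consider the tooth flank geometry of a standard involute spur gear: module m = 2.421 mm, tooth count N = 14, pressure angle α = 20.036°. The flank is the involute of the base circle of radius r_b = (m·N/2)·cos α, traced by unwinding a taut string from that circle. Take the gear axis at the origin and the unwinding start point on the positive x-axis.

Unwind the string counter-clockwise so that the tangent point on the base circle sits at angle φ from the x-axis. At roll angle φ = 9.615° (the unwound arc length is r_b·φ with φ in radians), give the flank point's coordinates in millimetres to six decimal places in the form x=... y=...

pitch radius r_p = m·N/2 = 2.421·14/2 = 16.947000
base radius r_b = r_p·cos α = 16.947000·cos 20.036° = 15.921326
roll angle φ = 9.615° = 0.16781341 rad
x = r_b·(cos φ + φ·sin φ) = 15.921326·(0.98595234 + 0.16781341·0.16702687) = 16.143933
y = r_b·(sin φ − φ·cos φ) = 15.921326·(0.16702687 − 0.16781341·0.98595234) = 0.025010

x=16.143933 y=0.025010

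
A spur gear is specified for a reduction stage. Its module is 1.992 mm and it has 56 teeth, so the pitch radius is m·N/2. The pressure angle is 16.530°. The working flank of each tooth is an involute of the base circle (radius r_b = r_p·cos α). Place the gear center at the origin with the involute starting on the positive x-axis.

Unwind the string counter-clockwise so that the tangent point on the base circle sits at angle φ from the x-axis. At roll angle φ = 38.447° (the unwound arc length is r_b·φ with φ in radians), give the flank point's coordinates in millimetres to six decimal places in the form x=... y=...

pitch radius r_p = m·N/2 = 1.992·56/2 = 55.776000
base radius r_b = r_p·cos α = 55.776000·cos 16.530° = 53.470828
roll angle φ = 38.447° = 0.67102674 rad
x = r_b·(cos φ + φ·sin φ) = 53.470828·(0.78318366 + 0.67102674·0.62179044) = 64.187540
y = r_b·(sin φ − φ·cos φ) = 53.470828·(0.62179044 − 0.67102674·0.78318366) = 5.146742

x=64.187540 y=5.146742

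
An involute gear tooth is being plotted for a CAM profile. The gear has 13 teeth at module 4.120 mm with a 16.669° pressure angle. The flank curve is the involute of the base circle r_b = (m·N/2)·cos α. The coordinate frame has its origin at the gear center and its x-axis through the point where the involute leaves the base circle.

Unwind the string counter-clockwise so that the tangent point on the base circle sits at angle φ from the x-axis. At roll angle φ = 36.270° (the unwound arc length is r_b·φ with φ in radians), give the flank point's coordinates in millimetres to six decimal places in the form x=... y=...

pitch radius r_p = m·N/2 = 4.120·13/2 = 26.780000
base radius r_b = r_p·cos α = 26.780000·cos 16.669° = 25.654646
roll angle φ = 36.270° = 0.63303092 rad
x = r_b·(cos φ + φ·sin φ) = 25.654646·(0.80623815 + 0.63303092·0.59159111) = 30.291303
y = r_b·(sin φ − φ·cos φ) = 25.654646·(0.59159111 − 0.63303092·0.80623815) = 2.083605

x=30.291303 y=2.083605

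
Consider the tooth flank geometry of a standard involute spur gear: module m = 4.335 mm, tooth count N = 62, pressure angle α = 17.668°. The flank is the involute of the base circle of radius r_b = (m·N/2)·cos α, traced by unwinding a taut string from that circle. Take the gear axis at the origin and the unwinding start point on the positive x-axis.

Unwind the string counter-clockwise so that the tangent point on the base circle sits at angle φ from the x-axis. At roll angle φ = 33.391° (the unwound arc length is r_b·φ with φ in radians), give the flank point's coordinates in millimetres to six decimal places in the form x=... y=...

x=147.978993 y=8.164759

pitch radius r_p = m·N/2 = 4.335·62/2 = 134.385000
base radius r_b = r_p·cos α = 134.385000·cos 17.668° = 128.046212
roll angle φ = 33.391° = 0.58278289 rad
x = r_b·(cos φ + φ·sin φ) = 128.046212·(0.83493432 + 0.58278289·0.55034960) = 147.978993
y = r_b·(sin φ − φ·cos φ) = 128.046212·(0.55034960 − 0.58278289·0.83493432) = 8.164759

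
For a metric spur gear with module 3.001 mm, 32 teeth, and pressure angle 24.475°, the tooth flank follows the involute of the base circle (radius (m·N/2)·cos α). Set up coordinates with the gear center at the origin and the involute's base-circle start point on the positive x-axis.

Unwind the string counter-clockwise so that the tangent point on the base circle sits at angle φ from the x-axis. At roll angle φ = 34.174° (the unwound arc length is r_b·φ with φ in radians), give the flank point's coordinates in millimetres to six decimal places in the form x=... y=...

x=50.796987 y=2.982387

pitch radius r_p = m·N/2 = 3.001·32/2 = 48.016000
base radius r_b = r_p·cos α = 48.016000·cos 24.475° = 43.701384
roll angle φ = 34.174° = 0.59644882 rad
x = r_b·(cos φ + φ·sin φ) = 43.701384·(0.82733555 + 0.59644882·0.56170800) = 50.796987
y = r_b·(sin φ − φ·cos φ) = 43.701384·(0.56170800 − 0.59644882·0.82733555) = 2.982387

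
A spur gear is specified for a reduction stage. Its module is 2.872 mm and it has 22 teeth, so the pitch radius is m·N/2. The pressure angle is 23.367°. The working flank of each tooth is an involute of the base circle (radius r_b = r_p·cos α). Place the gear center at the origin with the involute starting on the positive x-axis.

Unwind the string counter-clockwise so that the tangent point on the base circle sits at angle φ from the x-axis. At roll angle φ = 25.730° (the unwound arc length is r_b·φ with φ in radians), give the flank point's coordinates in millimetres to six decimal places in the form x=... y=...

pitch radius r_p = m·N/2 = 2.872·22/2 = 31.592000
base radius r_b = r_p·cos α = 31.592000·cos 23.367° = 29.000926
roll angle φ = 25.730° = 0.44907322 rad
x = r_b·(cos φ + φ·sin φ) = 29.000926·(0.90084983 + 0.44907322·0.43413083) = 31.779399
y = r_b·(sin φ − φ·cos φ) = 29.000926·(0.43413083 − 0.44907322·0.90084983) = 0.857943

x=31.779399 y=0.857943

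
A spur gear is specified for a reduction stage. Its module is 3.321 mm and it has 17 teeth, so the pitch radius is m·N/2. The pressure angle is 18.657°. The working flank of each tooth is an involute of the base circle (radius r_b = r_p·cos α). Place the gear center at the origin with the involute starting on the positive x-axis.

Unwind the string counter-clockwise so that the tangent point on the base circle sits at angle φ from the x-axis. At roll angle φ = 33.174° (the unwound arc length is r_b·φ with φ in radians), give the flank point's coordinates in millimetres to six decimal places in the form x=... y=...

pitch radius r_p = m·N/2 = 3.321·17/2 = 28.228500
base radius r_b = r_p·cos α = 28.228500·cos 18.657° = 26.745110
roll angle φ = 33.174° = 0.57899553 rad
x = r_b·(cos φ + φ·sin φ) = 26.745110·(0.83701270 + 0.57899553·0.54718346) = 30.859296
y = r_b·(sin φ − φ·cos φ) = 26.745110·(0.54718346 − 0.57899553·0.83701270) = 1.673090

x=30.859296 y=1.673090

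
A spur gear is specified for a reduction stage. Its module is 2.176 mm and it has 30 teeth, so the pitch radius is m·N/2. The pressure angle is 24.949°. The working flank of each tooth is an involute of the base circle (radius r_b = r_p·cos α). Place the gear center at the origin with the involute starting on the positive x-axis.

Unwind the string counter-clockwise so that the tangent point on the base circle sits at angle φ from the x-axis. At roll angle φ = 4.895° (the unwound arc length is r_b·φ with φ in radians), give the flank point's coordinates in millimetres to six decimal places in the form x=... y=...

x=29.701959 y=0.006147

pitch radius r_p = m·N/2 = 2.176·30/2 = 32.640000
base radius r_b = r_p·cos α = 32.640000·cos 24.949° = 29.594153
roll angle φ = 4.895° = 0.08543387 rad
x = r_b·(cos φ + φ·sin φ) = 29.594153·(0.99635275 + 0.08543387·0.08532998) = 29.701959
y = r_b·(sin φ − φ·cos φ) = 29.594153·(0.08532998 − 0.08543387·0.99635275) = 0.006147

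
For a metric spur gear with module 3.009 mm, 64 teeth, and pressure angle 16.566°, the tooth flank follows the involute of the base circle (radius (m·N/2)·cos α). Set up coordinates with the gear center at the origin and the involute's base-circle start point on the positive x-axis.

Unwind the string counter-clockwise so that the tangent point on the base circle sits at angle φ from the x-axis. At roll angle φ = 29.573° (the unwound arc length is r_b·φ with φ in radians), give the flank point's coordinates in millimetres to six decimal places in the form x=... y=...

x=103.778057 y=4.118540

pitch radius r_p = m·N/2 = 3.009·64/2 = 96.288000
base radius r_b = r_p·cos α = 96.288000·cos 16.566° = 92.291272
roll angle φ = 29.573° = 0.51614622 rad
x = r_b·(cos φ + φ·sin φ) = 92.291272·(0.86972760 + 0.51614622·0.49353207) = 103.778057
y = r_b·(sin φ − φ·cos φ) = 92.291272·(0.49353207 − 0.51614622·0.86972760) = 4.118540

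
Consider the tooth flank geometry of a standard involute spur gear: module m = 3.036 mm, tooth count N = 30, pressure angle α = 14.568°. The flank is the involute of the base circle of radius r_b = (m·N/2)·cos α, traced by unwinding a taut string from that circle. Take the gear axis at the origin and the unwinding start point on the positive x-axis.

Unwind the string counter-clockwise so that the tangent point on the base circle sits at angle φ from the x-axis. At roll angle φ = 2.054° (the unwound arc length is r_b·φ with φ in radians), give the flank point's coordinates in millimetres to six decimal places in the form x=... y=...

pitch radius r_p = m·N/2 = 3.036·30/2 = 45.540000
base radius r_b = r_p·cos α = 45.540000·cos 14.568° = 44.075880
roll angle φ = 2.054° = 0.03584906 rad
x = r_b·(cos φ + φ·sin φ) = 44.075880·(0.99935749 + 0.03584906·0.03584138) = 44.104193
y = r_b·(sin φ − φ·cos φ) = 44.075880·(0.03584138 − 0.03584906·0.99935749) = 0.000677

x=44.104193 y=0.000677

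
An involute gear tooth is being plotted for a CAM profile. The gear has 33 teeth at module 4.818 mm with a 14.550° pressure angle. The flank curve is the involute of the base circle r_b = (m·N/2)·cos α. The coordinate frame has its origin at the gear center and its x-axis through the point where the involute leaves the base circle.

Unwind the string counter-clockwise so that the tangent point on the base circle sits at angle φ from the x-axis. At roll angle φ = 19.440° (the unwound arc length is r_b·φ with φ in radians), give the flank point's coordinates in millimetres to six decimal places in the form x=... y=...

x=81.249838 y=0.990344

pitch radius r_p = m·N/2 = 4.818·33/2 = 79.497000
base radius r_b = r_p·cos α = 79.497000·cos 14.550° = 76.947434
roll angle φ = 19.440° = 0.33929201 rad
x = r_b·(cos φ + φ·sin φ) = 76.947434·(0.94299054 + 0.33929201·0.33281954) = 81.249838
y = r_b·(sin φ − φ·cos φ) = 76.947434·(0.33281954 − 0.33929201·0.94299054) = 0.990344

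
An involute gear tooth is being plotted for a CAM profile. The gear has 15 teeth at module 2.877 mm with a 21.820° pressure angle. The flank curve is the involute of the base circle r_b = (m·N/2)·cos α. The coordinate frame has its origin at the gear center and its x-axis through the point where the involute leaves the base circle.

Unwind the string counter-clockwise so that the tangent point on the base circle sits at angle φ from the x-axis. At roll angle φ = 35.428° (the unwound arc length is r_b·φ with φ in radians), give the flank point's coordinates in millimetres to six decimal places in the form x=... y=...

x=23.502698 y=1.519043

pitch radius r_p = m·N/2 = 2.877·15/2 = 21.577500
base radius r_b = r_p·cos α = 21.577500·cos 21.820° = 20.031605
roll angle φ = 35.428° = 0.61833525 rad
x = r_b·(cos φ + φ·sin φ) = 20.031605·(0.81484461 + 0.61833525·0.57967945) = 23.502698
y = r_b·(sin φ − φ·cos φ) = 20.031605·(0.57967945 − 0.61833525·0.81484461) = 1.519043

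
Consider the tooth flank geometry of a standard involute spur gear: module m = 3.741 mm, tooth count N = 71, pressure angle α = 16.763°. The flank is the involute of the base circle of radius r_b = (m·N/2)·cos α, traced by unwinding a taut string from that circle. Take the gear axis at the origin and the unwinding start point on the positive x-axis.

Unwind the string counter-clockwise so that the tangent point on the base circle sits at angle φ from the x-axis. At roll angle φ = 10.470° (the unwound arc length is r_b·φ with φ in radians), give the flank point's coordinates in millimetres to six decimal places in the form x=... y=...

x=129.267490 y=0.257785

pitch radius r_p = m·N/2 = 3.741·71/2 = 132.805500
base radius r_b = r_p·cos α = 132.805500·cos 16.763° = 127.162056
roll angle φ = 10.470° = 0.18273597 rad
x = r_b·(cos φ + φ·sin φ) = 127.162056·(0.98335019 + 0.18273597·0.18172067) = 129.267490
y = r_b·(sin φ − φ·cos φ) = 127.162056·(0.18172067 − 0.18273597·0.98335019) = 0.257785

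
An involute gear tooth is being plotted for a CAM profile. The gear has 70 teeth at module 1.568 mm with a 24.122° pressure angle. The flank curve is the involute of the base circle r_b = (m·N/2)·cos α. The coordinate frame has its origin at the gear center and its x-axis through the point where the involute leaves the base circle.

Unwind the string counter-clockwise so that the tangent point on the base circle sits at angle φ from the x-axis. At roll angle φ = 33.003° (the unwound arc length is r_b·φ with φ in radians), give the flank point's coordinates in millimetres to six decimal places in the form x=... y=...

x=57.720372 y=3.086200

pitch radius r_p = m·N/2 = 1.568·70/2 = 54.880000
base radius r_b = r_p·cos α = 54.880000·cos 24.122° = 50.087731
roll angle φ = 33.003° = 0.57601101 rad
x = r_b·(cos φ + φ·sin φ) = 50.087731·(0.83864205 + 0.57601101·0.54468295) = 57.720372
y = r_b·(sin φ − φ·cos φ) = 50.087731·(0.54468295 − 0.57601101·0.83864205) = 3.086200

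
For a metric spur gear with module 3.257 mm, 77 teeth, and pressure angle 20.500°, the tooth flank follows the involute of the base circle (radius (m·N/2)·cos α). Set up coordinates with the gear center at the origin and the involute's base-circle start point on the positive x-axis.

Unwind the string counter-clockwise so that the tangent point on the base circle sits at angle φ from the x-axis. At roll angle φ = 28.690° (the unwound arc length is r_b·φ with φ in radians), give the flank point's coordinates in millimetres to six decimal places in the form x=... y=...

pitch radius r_p = m·N/2 = 3.257·77/2 = 125.394500
base radius r_b = r_p·cos α = 125.394500·cos 20.500° = 117.453541
roll angle φ = 28.690° = 0.50073496 rad
x = r_b·(cos φ + φ·sin φ) = 117.453541·(0.87722997 + 0.50073496·0.48007040) = 131.268191
y = r_b·(sin φ − φ·cos φ) = 117.453541·(0.48007040 − 0.50073496·0.87722997) = 4.793360

x=131.268191 y=4.793360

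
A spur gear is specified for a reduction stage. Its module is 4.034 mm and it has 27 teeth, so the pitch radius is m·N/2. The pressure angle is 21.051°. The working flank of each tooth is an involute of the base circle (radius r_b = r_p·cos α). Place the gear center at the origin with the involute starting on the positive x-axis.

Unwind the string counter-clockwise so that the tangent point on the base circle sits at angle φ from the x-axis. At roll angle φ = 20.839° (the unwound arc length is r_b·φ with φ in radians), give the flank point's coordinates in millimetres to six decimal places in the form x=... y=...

x=54.075746 y=0.804375

pitch radius r_p = m·N/2 = 4.034·27/2 = 54.459000
base radius r_b = r_p·cos α = 54.459000·cos 21.051° = 50.824464
roll angle φ = 20.839° = 0.36370916 rad
x = r_b·(cos φ + φ·sin φ) = 50.824464·(0.93458375 + 0.36370916·0.35574320) = 54.075746
y = r_b·(sin φ − φ·cos φ) = 50.824464·(0.35574320 − 0.36370916·0.93458375) = 0.804375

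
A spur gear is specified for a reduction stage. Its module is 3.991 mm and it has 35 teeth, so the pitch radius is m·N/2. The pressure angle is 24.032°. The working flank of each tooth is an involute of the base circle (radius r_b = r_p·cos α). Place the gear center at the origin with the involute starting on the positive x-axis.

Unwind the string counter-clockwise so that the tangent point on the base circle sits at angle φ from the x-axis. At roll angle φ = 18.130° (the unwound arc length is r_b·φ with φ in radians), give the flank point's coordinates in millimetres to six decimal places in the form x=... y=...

x=66.902394 y=0.666947

pitch radius r_p = m·N/2 = 3.991·35/2 = 69.842500
base radius r_b = r_p·cos α = 69.842500·cos 24.032° = 63.788423
roll angle φ = 18.130° = 0.31642819 rad
x = r_b·(cos φ + φ·sin φ) = 63.788423·(0.95035293 + 0.31642819·0.31117408) = 66.902394
y = r_b·(sin φ − φ·cos φ) = 63.788423·(0.31117408 − 0.31642819·0.95035293) = 0.666947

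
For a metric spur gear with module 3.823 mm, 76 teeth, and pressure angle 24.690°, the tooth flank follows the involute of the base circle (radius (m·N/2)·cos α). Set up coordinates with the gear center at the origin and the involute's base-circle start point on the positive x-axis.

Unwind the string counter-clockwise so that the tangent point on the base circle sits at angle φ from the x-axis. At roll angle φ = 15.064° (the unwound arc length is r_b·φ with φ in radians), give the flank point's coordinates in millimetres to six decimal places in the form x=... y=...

pitch radius r_p = m·N/2 = 3.823·76/2 = 145.274000
base radius r_b = r_p·cos α = 145.274000·cos 24.690° = 131.993210
roll angle φ = 15.064° = 0.26291640 rad
x = r_b·(cos φ + φ·sin φ) = 131.993210·(0.96563612 + 0.26291640·0.25989783) = 136.476692
y = r_b·(sin φ − φ·cos φ) = 131.993210·(0.25989783 − 0.26291640·0.96563612) = 0.794106

x=136.476692 y=0.794106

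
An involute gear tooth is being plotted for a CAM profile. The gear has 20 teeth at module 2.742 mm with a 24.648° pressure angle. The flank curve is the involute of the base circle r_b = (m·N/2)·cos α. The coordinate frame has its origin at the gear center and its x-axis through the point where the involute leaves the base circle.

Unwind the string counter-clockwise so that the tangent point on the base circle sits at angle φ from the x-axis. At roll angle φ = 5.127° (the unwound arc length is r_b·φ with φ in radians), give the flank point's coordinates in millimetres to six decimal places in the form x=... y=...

x=25.021260 y=0.005947

pitch radius r_p = m·N/2 = 2.742·20/2 = 27.420000
base radius r_b = r_p·cos α = 27.420000·cos 24.648° = 24.921683
roll angle φ = 5.127° = 0.08948303 rad
x = r_b·(cos φ + φ·sin φ) = 24.921683·(0.99599906 + 0.08948303·0.08936366) = 25.021260
y = r_b·(sin φ − φ·cos φ) = 24.921683·(0.08936366 − 0.08948303·0.99599906) = 0.005947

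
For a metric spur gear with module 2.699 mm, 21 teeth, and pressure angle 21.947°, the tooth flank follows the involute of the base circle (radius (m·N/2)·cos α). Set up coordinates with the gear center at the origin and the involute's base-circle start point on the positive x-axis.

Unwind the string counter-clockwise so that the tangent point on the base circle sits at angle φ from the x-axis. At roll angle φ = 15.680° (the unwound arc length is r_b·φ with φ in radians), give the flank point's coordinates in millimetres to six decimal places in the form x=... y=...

x=27.251704 y=0.178243

pitch radius r_p = m·N/2 = 2.699·21/2 = 28.339500
base radius r_b = r_p·cos α = 28.339500·cos 21.947° = 26.285736
roll angle φ = 15.680° = 0.27366763 rad
x = r_b·(cos φ + φ·sin φ) = 26.285736·(0.96278615 + 0.27366763·0.27026439) = 27.251704
y = r_b·(sin φ − φ·cos φ) = 26.285736·(0.27026439 − 0.27366763·0.96278615) = 0.178243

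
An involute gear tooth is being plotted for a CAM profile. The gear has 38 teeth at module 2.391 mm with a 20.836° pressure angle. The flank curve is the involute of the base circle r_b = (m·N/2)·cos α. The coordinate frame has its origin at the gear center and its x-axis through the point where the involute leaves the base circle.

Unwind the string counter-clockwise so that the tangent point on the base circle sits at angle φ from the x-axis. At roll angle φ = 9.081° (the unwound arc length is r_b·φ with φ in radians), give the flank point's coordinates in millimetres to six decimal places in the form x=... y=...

x=42.987983 y=0.056206

pitch radius r_p = m·N/2 = 2.391·38/2 = 45.429000
base radius r_b = r_p·cos α = 45.429000·cos 20.836° = 42.458051
roll angle φ = 9.081° = 0.15849335 rad
x = r_b·(cos φ + φ·sin φ) = 42.458051·(0.98746620 + 0.15849335·0.15783062) = 42.987983
y = r_b·(sin φ − φ·cos φ) = 42.458051·(0.15783062 − 0.15849335·0.98746620) = 0.056206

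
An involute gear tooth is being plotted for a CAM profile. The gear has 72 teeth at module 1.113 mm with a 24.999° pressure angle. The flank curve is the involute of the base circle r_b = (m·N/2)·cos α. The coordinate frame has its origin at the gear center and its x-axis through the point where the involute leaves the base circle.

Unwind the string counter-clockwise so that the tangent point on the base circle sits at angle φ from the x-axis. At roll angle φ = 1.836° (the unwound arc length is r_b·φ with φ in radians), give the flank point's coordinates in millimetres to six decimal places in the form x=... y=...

x=36.332876 y=0.000398

pitch radius r_p = m·N/2 = 1.113·72/2 = 40.068000
base radius r_b = r_p·cos α = 40.068000·cos 24.999° = 36.314236
roll angle φ = 1.836° = 0.03204425 rad
x = r_b·(cos φ + φ·sin φ) = 36.314236·(0.99948663 + 0.03204425·0.03203876) = 36.332876
y = r_b·(sin φ − φ·cos φ) = 36.314236·(0.03203876 − 0.03204425·0.99948663) = 0.000398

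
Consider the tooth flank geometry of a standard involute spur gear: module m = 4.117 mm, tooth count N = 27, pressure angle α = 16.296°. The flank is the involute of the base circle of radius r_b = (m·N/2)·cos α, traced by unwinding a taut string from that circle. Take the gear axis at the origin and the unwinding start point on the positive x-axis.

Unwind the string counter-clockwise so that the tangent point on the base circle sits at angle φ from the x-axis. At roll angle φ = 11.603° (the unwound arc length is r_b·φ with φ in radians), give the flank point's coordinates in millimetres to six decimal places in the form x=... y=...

x=54.429283 y=0.147078

pitch radius r_p = m·N/2 = 4.117·27/2 = 55.579500
base radius r_b = r_p·cos α = 55.579500·cos 16.296° = 53.346587
roll angle φ = 11.603° = 0.20251055 rad
x = r_b·(cos φ + φ·sin φ) = 53.346587·(0.97956472 + 0.20251055·0.20112921) = 54.429283
y = r_b·(sin φ − φ·cos φ) = 53.346587·(0.20112921 − 0.20251055·0.97956472) = 0.147078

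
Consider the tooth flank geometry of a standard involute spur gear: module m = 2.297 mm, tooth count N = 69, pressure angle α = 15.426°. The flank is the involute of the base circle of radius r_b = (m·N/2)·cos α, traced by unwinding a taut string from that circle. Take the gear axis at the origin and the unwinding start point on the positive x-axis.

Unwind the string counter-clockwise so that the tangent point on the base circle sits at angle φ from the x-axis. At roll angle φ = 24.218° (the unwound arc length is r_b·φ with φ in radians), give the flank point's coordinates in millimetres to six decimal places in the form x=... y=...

pitch radius r_p = m·N/2 = 2.297·69/2 = 79.246500
base radius r_b = r_p·cos α = 79.246500·cos 15.426° = 76.391629
roll angle φ = 24.218° = 0.42268384 rad
x = r_b·(cos φ + φ·sin φ) = 76.391629·(0.91199129 + 0.42268384·0.41020956) = 82.913965
y = r_b·(sin φ − φ·cos φ) = 76.391629·(0.41020956 − 0.42268384·0.91199129) = 1.888828

x=82.913965 y=1.888828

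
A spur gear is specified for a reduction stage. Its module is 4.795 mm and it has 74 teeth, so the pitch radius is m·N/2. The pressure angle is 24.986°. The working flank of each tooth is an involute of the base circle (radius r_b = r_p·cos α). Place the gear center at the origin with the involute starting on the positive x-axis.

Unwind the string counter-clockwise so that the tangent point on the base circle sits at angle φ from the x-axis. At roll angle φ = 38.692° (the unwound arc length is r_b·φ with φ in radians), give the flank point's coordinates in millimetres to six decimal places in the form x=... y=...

pitch radius r_p = m·N/2 = 4.795·74/2 = 177.415000
base radius r_b = r_p·cos α = 177.415000·cos 24.986° = 160.810912
roll angle φ = 38.692° = 0.67530279 rad
x = r_b·(cos φ + φ·sin φ) = 160.810912·(0.78051770 + 0.67530279·0.62513368) = 193.402817
y = r_b·(sin φ − φ·cos φ) = 160.810912·(0.62513368 − 0.67530279·0.78051770) = 15.767172

x=193.402817 y=15.767172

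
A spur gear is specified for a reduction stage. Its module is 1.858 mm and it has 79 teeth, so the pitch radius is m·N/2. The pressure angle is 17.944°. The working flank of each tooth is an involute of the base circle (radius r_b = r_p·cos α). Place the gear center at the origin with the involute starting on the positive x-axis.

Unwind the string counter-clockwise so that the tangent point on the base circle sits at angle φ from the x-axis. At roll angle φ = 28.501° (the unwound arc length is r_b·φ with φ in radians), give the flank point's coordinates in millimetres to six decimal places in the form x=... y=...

pitch radius r_p = m·N/2 = 1.858·79/2 = 73.391000
base radius r_b = r_p·cos α = 73.391000·cos 17.944° = 69.821122
roll angle φ = 28.501° = 0.49743629 rad
x = r_b·(cos φ + φ·sin φ) = 69.821122·(0.87880878 + 0.49743629·0.47717410) = 77.932416
y = r_b·(sin φ − φ·cos φ) = 69.821122·(0.47717410 − 0.49743629·0.87880878) = 2.794431

x=77.932416 y=2.794431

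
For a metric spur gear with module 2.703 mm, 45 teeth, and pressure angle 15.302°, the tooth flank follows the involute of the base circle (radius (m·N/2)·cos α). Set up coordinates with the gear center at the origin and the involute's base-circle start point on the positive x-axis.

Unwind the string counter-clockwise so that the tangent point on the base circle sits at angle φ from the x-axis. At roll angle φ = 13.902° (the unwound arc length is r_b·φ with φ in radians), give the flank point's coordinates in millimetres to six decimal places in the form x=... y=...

pitch radius r_p = m·N/2 = 2.703·45/2 = 60.817500
base radius r_b = r_p·cos α = 60.817500·cos 15.302° = 58.661411
roll angle φ = 13.902° = 0.24263567 rad
x = r_b·(cos φ + φ·sin φ) = 58.661411·(0.97070810 + 0.24263567·0.24026193) = 60.362838
y = r_b·(sin φ − φ·cos φ) = 58.661411·(0.24026193 − 0.24263567·0.97070810) = 0.277675

x=60.362838 y=0.277675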